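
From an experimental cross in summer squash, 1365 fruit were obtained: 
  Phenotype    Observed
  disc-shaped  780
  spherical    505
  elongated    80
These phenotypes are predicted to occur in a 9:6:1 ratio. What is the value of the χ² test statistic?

0.617

Expected counts for N = 1365 under a 9:6:1 ratio (total parts = 16):
  disc-shaped: 1365 × 9/16 = 767.8125
  spherical: 1365 × 6/16 = 511.875
  elongated: 1365 × 1/16 = 85.3125
χ² = Σ (O − E)² / E
  disc-shaped: (780 − 767.8125)² / 767.8125 = 0.1935
  spherical: (505 − 511.875)² / 511.875 = 0.0923
  elongated: (80 − 85.3125)² / 85.3125 = 0.3308
χ² = 0.1935 + 0.0923 + 0.3308 = 0.6166 ≈ 0.617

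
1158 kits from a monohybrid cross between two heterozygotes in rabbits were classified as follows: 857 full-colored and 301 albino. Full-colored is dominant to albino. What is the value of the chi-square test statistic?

For a monohybrid cross between heterozygotes with complete dominance, the expected phenotypic ratio is 3:1.
Under the 3:1 hypothesis (Σ ratio = 4, N = 1158):
  full-colored: 1158 × 3/4 = 868.5
  albino: 1158 × 1/4 = 289.5
χ² = Σ (O − E)² / E
  full-colored: (857 − 868.5)² / 868.5 = 0.1523
  albino: (301 − 289.5)² / 289.5 = 0.4568
χ² = 0.1523 + 0.4568 = 0.6091 ≈ 0.609

0.609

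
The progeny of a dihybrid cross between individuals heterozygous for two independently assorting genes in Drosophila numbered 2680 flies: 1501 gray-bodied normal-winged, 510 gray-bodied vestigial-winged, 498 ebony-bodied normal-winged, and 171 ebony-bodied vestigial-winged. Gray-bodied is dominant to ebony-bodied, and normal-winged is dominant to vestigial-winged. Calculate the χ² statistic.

0.253

A dihybrid F₂ with independent assortment and complete dominance at both loci gives a 9:3:3:1 phenotypic ratio.
Total ratio parts = 16. Expected numbers out of 2680:
  gray-bodied normal-winged: 2680 × 9/16 = 1507.5
  gray-bodied vestigial-winged: 2680 × 3/16 = 502.5
  ebony-bodied normal-winged: 2680 × 3/16 = 502.5
  ebony-bodied vestigial-winged: 2680 × 1/16 = 167.5
χ² = Σ (O − E)² / E
  gray-bodied normal-winged: (1501 − 1507.5)² / 1507.5 = 0.0280
  gray-bodied vestigial-winged: (510 − 502.5)² / 502.5 = 0.1119
  ebony-bodied normal-winged: (498 − 502.5)² / 502.5 = 0.0403
  ebony-bodied vestigial-winged: (171 − 167.5)² / 167.5 = 0.0731
χ² = 0.0280 + 0.1119 + 0.0403 + 0.0731 = 0.2533 ≈ 0.253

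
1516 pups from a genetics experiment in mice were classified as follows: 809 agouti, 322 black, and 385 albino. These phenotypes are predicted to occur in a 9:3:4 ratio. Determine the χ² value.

7.353

Expected counts for N = 1516 under a 9:3:4 ratio (total parts = 16):
  agouti: 1516 × 9/16 = 852.75
  black: 1516 × 3/16 = 284.25
  albino: 1516 × 4/16 = 379
χ² = Σ (O − E)² / E
  agouti: (809 − 852.75)² / 852.75 = 2.2446
  black: (322 − 284.25)² / 284.25 = 5.0134
  albino: (385 − 379)² / 379 = 0.0950
χ² = 2.2446 + 5.0134 + 0.0950 = 7.353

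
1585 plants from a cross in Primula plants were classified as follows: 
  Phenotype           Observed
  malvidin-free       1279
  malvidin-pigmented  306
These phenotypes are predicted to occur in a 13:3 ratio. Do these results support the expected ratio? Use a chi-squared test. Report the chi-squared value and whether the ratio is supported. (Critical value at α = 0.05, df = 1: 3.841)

0.322; consistent

Expected counts for N = 1585 under a 13:3 ratio (total parts = 16):
  malvidin-free: 1585 × 13/16 = 1287.8125
  malvidin-pigmented: 1585 × 3/16 = 297.1875
χ² = Σ (O − E)² / E
  malvidin-free: (1279 − 1287.8125)² / 1287.8125 = 0.0603
  malvidin-pigmented: (306 − 297.1875)² / 297.1875 = 0.2613
χ² = 0.0603 + 0.2613 = 0.3216 ≈ 0.322
Degrees of freedom = 2 − 1 = 1; critical value at α = 0.05 is 3.841.
Since 0.322 < 3.841, we fail to reject the null hypothesis — the data are consistent with the 13:3 ratio.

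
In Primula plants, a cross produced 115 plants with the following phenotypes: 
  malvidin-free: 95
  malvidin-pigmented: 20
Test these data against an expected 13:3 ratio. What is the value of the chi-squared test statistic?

0.139

Expected counts for N = 115 under a 13:3 ratio (total parts = 16):
  malvidin-free: 115 × 13/16 = 93.4375
  malvidin-pigmented: 115 × 3/16 = 21.5625
χ² = Σ (O − E)² / E
  malvidin-free: (95 − 93.4375)² / 93.4375 = 0.0261
  malvidin-pigmented: (20 − 21.5625)² / 21.5625 = 0.1132
χ² = 0.0261 + 0.1132 = 0.1393 ≈ 0.139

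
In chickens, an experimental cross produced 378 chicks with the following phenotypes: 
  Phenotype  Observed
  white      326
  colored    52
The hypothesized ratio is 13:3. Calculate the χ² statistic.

6.187

Under the 13:3 hypothesis (Σ ratio = 16, N = 378):
  white: 378 × 13/16 = 307.125
  colored: 378 × 3/16 = 70.875
χ² = Σ (O − E)² / E
  white: (326 − 307.125)² / 307.125 = 1.1600
  colored: (52 − 70.875)² / 70.875 = 5.0267
χ² = 1.1600 + 5.0267 = 6.1867 ≈ 6.187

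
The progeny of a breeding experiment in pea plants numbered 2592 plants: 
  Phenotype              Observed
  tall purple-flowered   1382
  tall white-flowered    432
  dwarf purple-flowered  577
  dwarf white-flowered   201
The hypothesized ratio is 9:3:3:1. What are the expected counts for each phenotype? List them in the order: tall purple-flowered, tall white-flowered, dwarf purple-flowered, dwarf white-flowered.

Under the 9:3:3:1 hypothesis (Σ ratio = 16, N = 2592):
  tall purple-flowered: 2592 × 9/16 = 1458
  tall white-flowered: 2592 × 3/16 = 486
  dwarf purple-flowered: 2592 × 3/16 = 486
  dwarf white-flowered: 2592 × 1/16 = 162

1458, 486, 486, 162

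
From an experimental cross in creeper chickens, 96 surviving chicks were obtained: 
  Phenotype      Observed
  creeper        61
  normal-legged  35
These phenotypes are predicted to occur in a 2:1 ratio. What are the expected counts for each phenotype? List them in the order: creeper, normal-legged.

The 2:1 ratio has 3 parts, so with N = 96 the expected counts are:
  creeper: 96 × 2/3 = 64
  normal-legged: 96 × 1/3 = 32

64, 32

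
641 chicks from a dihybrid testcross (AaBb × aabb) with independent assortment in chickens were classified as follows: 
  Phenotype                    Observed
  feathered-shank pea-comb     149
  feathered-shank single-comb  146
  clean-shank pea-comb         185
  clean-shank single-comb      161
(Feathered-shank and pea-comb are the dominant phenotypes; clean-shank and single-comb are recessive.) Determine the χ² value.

5.883

A dihybrid testcross with independent assortment gives a 1:1:1:1 ratio.
Expected counts for N = 641 under a 1:1:1:1 ratio (total parts = 4):
  feathered-shank pea-comb: 641 × 1/4 = 160.25
  feathered-shank single-comb: 641 × 1/4 = 160.25
  clean-shank pea-comb: 641 × 1/4 = 160.25
  clean-shank single-comb: 641 × 1/4 = 160.25
χ² = Σ (O − E)² / E
  feathered-shank pea-comb: (149 − 160.25)² / 160.25 = 0.7898
  feathered-shank single-comb: (146 − 160.25)² / 160.25 = 1.2672
  clean-shank pea-comb: (185 − 160.25)² / 160.25 = 3.8225
  clean-shank single-comb: (161 − 160.25)² / 160.25 = 0.0035
χ² = 0.7898 + 1.2672 + 3.8225 + 0.0035 = 5.883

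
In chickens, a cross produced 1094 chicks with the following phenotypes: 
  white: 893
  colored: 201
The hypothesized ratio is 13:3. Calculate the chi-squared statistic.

0.102

Under the 13:3 hypothesis (Σ ratio = 16, N = 1094):
  white: 1094 × 13/16 = 888.875
  colored: 1094 × 3/16 = 205.125
χ² = Σ (O − E)² / E
  white: (893 − 888.875)² / 888.875 = 0.0191
  colored: (201 − 205.125)² / 205.125 = 0.0830
χ² = 0.0191 + 0.0830 = 0.1021 ≈ 0.102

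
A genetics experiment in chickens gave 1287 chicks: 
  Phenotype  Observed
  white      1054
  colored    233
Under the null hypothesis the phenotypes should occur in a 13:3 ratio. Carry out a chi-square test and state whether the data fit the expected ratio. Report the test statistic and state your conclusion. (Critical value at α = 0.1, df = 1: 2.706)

Under the 13:3 hypothesis (Σ ratio = 16, N = 1287):
  white: 1287 × 13/16 = 1045.6875
  colored: 1287 × 3/16 = 241.3125
χ² = Σ (O − E)² / E
  white: (1054 − 1045.6875)² / 1045.6875 = 0.0661
  colored: (233 − 241.3125)² / 241.3125 = 0.2863
χ² = 0.0661 + 0.2863 = 0.3524 ≈ 0.352
Degrees of freedom = 2 − 1 = 1; critical value at α = 0.1 is 2.706.
Since 0.352 < 2.706, we fail to reject the null hypothesis — the data are consistent with the 13:3 ratio.

0.352; consistent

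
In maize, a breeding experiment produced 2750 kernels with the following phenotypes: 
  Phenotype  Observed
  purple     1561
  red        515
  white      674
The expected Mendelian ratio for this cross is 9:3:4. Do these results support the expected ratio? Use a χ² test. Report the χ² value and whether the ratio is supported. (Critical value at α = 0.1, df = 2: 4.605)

0.395; consistent

Expected counts for N = 2750 under a 9:3:4 ratio (total parts = 16):
  purple: 2750 × 9/16 = 1546.875
  red: 2750 × 3/16 = 515.625
  white: 2750 × 4/16 = 687.5
χ² = Σ (O − E)² / E
  purple: (1561 − 1546.875)² / 1546.875 = 0.1290
  red: (515 − 515.625)² / 515.625 = 0.0008
  white: (674 − 687.5)² / 687.5 = 0.2651
χ² = 0.1290 + 0.0008 + 0.2651 = 0.3949 ≈ 0.395
Degrees of freedom = 3 − 1 = 2; critical value at α = 0.1 is 4.605.
Since 0.395 < 4.605, we fail to reject the null hypothesis — the data are consistent with the 9:3:4 ratio.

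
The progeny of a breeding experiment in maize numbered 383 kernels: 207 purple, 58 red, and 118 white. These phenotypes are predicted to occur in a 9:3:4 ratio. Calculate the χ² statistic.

8.158

The 9:3:4 ratio has 16 parts, so with N = 383 the expected counts are:
  purple: 383 × 9/16 = 215.4375
  red: 383 × 3/16 = 71.8125
  white: 383 × 4/16 = 95.75
χ² = Σ (O − E)² / E
  purple: (207 − 215.4375)² / 215.4375 = 0.3305
  red: (58 − 71.8125)² / 71.8125 = 2.6567
  white: (118 − 95.75)² / 95.75 = 5.1704
χ² = 0.3305 + 2.6567 + 5.1704 = 8.1576 ≈ 8.158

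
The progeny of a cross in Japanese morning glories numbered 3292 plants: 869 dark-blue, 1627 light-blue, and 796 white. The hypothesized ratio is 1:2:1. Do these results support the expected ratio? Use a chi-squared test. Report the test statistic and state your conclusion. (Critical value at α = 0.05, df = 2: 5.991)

Total ratio parts = 4. Expected numbers out of 3292:
  dark-blue: 3292 × 1/4 = 823
  light-blue: 3292 × 2/4 = 1646
  white: 3292 × 1/4 = 823
χ² = Σ (O − E)² / E
  dark-blue: (869 − 823)² / 823 = 2.5711
  light-blue: (1627 − 1646)² / 1646 = 0.2193
  white: (796 − 823)² / 823 = 0.8858
χ² = 2.5711 + 0.2193 + 0.8858 = 3.6762 ≈ 3.676
Degrees of freedom = 3 − 1 = 2; critical value at α = 0.05 is 5.991.
Since 3.676 < 5.991, we fail to reject the null hypothesis — the data are consistent with the 1:2:1 ratio.

3.676; consistent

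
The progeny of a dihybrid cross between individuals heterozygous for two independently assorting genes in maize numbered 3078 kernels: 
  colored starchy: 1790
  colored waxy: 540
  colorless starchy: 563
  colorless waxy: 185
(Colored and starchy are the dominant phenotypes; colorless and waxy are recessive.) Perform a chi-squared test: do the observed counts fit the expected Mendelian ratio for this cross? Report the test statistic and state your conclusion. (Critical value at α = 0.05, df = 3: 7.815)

A dihybrid F₂ with independent assortment and complete dominance at both loci gives a 9:3:3:1 phenotypic ratio.
The 9:3:3:1 ratio has 16 parts, so with N = 3078 the expected counts are:
  colored starchy: 3078 × 9/16 = 1731.375
  colored waxy: 3078 × 3/16 = 577.125
  colorless starchy: 3078 × 3/16 = 577.125
  colorless waxy: 3078 × 1/16 = 192.375
χ² = Σ (O − E)² / E
  colored starchy: (1790 − 1731.375)² / 1731.375 = 1.9851
  colored waxy: (540 − 577.125)² / 577.125 = 2.3882
  colorless starchy: (563 − 577.125)² / 577.125 = 0.3457
  colorless waxy: (185 − 192.375)² / 192.375 = 0.2827
χ² = 1.9851 + 2.3882 + 0.3457 + 0.2827 = 5.0017 ≈ 5.002
Degrees of freedom = 4 − 1 = 3; critical value at α = 0.05 is 7.815.
Since 5.002 < 7.815, we fail to reject the null hypothesis — the data are consistent with the 9:3:3:1 ratio.

5.002; consistent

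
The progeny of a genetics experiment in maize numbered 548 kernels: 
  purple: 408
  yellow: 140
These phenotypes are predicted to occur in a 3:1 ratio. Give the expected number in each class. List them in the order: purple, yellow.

Under the 3:1 hypothesis (Σ ratio = 4, N = 548):
  purple: 548 × 3/4 = 411
  yellow: 548 × 1/4 = 137

411, 137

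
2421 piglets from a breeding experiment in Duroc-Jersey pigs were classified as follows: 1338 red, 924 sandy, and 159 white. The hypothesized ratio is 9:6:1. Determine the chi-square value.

1.093

Total ratio parts = 16. Expected numbers out of 2421:
  red: 2421 × 9/16 = 1361.8125
  sandy: 2421 × 6/16 = 907.875
  white: 2421 × 1/16 = 151.3125
χ² = Σ (O − E)² / E
  red: (1338 − 1361.8125)² / 1361.8125 = 0.4164
  sandy: (924 − 907.875)² / 907.875 = 0.2864
  white: (159 − 151.3125)² / 151.3125 = 0.3906
χ² = 0.4164 + 0.2864 + 0.3906 = 1.0934 ≈ 1.093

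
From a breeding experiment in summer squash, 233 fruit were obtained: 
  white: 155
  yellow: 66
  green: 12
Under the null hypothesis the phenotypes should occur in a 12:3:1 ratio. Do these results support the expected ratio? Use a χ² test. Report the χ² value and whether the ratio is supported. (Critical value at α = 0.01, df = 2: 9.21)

The 12:3:1 ratio has 16 parts, so with N = 233 the expected counts are:
  white: 233 × 12/16 = 174.75
  yellow: 233 × 3/16 = 43.6875
  green: 233 × 1/16 = 14.5625
χ² = Σ (O − E)² / E
  white: (155 − 174.75)² / 174.75 = 2.2321
  yellow: (66 − 43.6875)² / 43.6875 = 11.3957
  green: (12 − 14.5625)² / 14.5625 = 0.4509
χ² = 2.2321 + 11.3957 + 0.4509 = 14.0787 ≈ 14.079
Degrees of freedom = 3 − 1 = 2; critical value at α = 0.01 is 9.21.
Since 14.079 > 9.21, we reject the null hypothesis — the data do not fit the 12:3:1 ratio.

14.079; not consistent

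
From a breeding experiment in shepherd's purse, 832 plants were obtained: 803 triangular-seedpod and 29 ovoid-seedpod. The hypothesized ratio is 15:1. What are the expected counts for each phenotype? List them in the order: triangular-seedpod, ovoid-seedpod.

Expected counts for N = 832 under a 15:1 ratio (total parts = 16):
  triangular-seedpod: 832 × 15/16 = 780
  ovoid-seedpod: 832 × 1/16 = 52

780, 52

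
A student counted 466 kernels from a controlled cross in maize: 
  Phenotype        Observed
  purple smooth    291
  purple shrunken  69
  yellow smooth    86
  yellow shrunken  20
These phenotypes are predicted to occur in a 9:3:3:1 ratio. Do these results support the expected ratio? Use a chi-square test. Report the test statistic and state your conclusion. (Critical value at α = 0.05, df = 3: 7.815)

The 9:3:3:1 ratio has 16 parts, so with N = 466 the expected counts are:
  purple smooth: 466 × 9/16 = 262.125
  purple shrunken: 466 × 3/16 = 87.375
  yellow smooth: 466 × 3/16 = 87.375
  yellow shrunken: 466 × 1/16 = 29.125
χ² = Σ (O − E)² / E
  purple smooth: (291 − 262.125)² / 262.125 = 3.1808
  purple shrunken: (69 − 87.375)² / 87.375 = 3.8643
  yellow smooth: (86 − 87.375)² / 87.375 = 0.0216
  yellow shrunken: (20 − 29.125)² / 29.125 = 2.8589
χ² = 3.1808 + 3.8643 + 0.0216 + 2.8589 = 9.9256 ≈ 9.926
Degrees of freedom = 4 − 1 = 3; critical value at α = 0.05 is 7.815.
Since 9.926 > 7.815, we reject the null hypothesis — the data do not fit the 9:3:3:1 ratio.

9.926; not consistent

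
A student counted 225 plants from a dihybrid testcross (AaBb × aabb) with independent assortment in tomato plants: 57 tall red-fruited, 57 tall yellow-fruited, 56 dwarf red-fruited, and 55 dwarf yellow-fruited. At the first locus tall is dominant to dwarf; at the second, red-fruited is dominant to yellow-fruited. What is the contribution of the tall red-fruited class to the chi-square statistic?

0.010

A dihybrid testcross with independent assortment gives a 1:1:1:1 ratio.
Expected counts for N = 225 under a 1:1:1:1 ratio (total parts = 4):
  tall red-fruited: 225 × 1/4 = 56.25
  tall yellow-fruited: 225 × 1/4 = 56.25
  dwarf red-fruited: 225 × 1/4 = 56.25
  dwarf yellow-fruited: 225 × 1/4 = 56.25
Contribution of tall red-fruited: (57 − 56.25)² / 56.25 = 0.0100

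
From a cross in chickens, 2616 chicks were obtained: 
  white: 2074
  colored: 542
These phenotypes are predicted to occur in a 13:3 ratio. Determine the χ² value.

The 13:3 ratio has 16 parts, so with N = 2616 the expected counts are:
  white: 2616 × 13/16 = 2125.5
  colored: 2616 × 3/16 = 490.5
χ² = Σ (O − E)² / E
  white: (2074 − 2125.5)² / 2125.5 = 1.2478
  colored: (542 − 490.5)² / 490.5 = 5.4072
χ² = 1.2478 + 5.4072 = 6.655

6.655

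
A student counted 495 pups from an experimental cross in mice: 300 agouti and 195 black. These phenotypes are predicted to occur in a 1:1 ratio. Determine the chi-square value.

22.273

Under the 1:1 hypothesis (Σ ratio = 2, N = 495):
  agouti: 495 × 1/2 = 247.5
  black: 495 × 1/2 = 247.5
χ² = Σ (O − E)² / E
  agouti: (300 − 247.5)² / 247.5 = 11.1364
  black: (195 − 247.5)² / 247.5 = 11.1364
χ² = 11.1364 + 11.1364 = 22.2728 ≈ 22.273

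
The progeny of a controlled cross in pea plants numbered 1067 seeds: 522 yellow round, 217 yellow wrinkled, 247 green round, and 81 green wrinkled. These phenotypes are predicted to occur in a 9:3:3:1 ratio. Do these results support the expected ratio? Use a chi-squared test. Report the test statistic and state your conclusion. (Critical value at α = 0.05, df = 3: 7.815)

Expected counts for N = 1067 under a 9:3:3:1 ratio (total parts = 16):
  yellow round: 1067 × 9/16 = 600.1875
  yellow wrinkled: 1067 × 3/16 = 200.0625
  green round: 1067 × 3/16 = 200.0625
  green wrinkled: 1067 × 1/16 = 66.6875
χ² = Σ (O − E)² / E
  yellow round: (522 − 600.1875)² / 600.1875 = 10.1856
  yellow wrinkled: (217 − 200.0625)² / 200.0625 = 1.4339
  green round: (247 − 200.0625)² / 200.0625 = 11.0122
  green wrinkled: (81 − 66.6875)² / 66.6875 = 3.0718
χ² = 10.1856 + 1.4339 + 11.0122 + 3.0718 = 25.7035 ≈ 25.704
Degrees of freedom = 4 − 1 = 3; critical value at α = 0.05 is 7.815.
Since 25.704 > 7.815, we reject the null hypothesis — the data do not fit the 9:3:3:1 ratio.

25.704; not consistent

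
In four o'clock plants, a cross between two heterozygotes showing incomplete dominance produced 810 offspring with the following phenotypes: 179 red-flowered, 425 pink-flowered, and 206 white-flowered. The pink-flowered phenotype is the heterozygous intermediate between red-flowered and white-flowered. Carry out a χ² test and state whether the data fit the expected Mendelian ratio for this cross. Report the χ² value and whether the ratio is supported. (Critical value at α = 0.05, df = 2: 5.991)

3.775; consistent

With incomplete dominance, a heterozygote × heterozygote cross gives a 1:2:1 phenotypic ratio.
The 1:2:1 ratio has 4 parts, so with N = 810 the expected counts are:
  red-flowered: 810 × 1/4 = 202.5
  pink-flowered: 810 × 2/4 = 405
  white-flowered: 810 × 1/4 = 202.5
χ² = Σ (O − E)² / E
  red-flowered: (179 − 202.5)² / 202.5 = 2.7272
  pink-flowered: (425 − 405)² / 405 = 0.9877
  white-flowered: (206 − 202.5)² / 202.5 = 0.0605
χ² = 2.7272 + 0.9877 + 0.0605 = 3.7754 ≈ 3.775
Degrees of freedom = 3 − 1 = 2; critical value at α = 0.05 is 5.991.
Since 3.775 < 5.991, we fail to reject the null hypothesis — the data are consistent with the 1:2:1 ratio.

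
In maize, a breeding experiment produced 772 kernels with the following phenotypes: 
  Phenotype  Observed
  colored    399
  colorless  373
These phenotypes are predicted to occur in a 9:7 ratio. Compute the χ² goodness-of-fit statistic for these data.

Total ratio parts = 16. Expected numbers out of 772:
  colored: 772 × 9/16 = 434.25
  colorless: 772 × 7/16 = 337.75
χ² = Σ (O − E)² / E
  colored: (399 − 434.25)² / 434.25 = 2.8614
  colorless: (373 − 337.75)² / 337.75 = 3.6789
χ² = 2.8614 + 3.6789 = 6.5403 ≈ 6.540

6.540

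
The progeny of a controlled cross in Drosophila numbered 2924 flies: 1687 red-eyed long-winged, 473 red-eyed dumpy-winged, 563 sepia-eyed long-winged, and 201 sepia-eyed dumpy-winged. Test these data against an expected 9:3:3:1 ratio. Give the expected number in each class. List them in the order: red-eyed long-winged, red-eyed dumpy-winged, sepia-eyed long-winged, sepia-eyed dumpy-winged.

Under the 9:3:3:1 hypothesis (Σ ratio = 16, N = 2924):
  red-eyed long-winged: 2924 × 9/16 = 1644.75
  red-eyed dumpy-winged: 2924 × 3/16 = 548.25
  sepia-eyed long-winged: 2924 × 3/16 = 548.25
  sepia-eyed dumpy-winged: 2924 × 1/16 = 182.75

1644.75, 548.25, 548.25, 182.75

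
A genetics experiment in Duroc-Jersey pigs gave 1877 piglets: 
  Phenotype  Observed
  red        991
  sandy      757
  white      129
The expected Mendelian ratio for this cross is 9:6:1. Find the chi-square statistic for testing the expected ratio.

The 9:6:1 ratio has 16 parts, so with N = 1877 the expected counts are:
  red: 1877 × 9/16 = 1055.8125
  sandy: 1877 × 6/16 = 703.875
  white: 1877 × 1/16 = 117.3125
χ² = Σ (O − E)² / E
  red: (991 − 1055.8125)² / 1055.8125 = 3.9786
  sandy: (757 − 703.875)² / 703.875 = 4.0096
  white: (129 − 117.3125)² / 117.3125 = 1.1644
χ² = 3.9786 + 4.0096 + 1.1644 = 9.1526 ≈ 9.153

9.153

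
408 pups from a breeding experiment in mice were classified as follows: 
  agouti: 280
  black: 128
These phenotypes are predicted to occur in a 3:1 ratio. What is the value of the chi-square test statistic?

8.837

The 3:1 ratio has 4 parts, so with N = 408 the expected counts are:
  agouti: 408 × 3/4 = 306
  black: 408 × 1/4 = 102
χ² = Σ (O − E)² / E
  agouti: (280 − 306)² / 306 = 2.2092
  black: (128 − 102)² / 102 = 6.6275
χ² = 2.2092 + 6.6275 = 8.8367 ≈ 8.837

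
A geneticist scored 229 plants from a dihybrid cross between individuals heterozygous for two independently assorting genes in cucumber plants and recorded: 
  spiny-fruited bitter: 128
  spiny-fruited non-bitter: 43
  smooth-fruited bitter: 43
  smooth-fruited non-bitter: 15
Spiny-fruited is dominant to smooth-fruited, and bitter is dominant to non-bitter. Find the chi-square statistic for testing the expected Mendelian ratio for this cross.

A dihybrid F₂ with independent assortment and complete dominance at both loci gives a 9:3:3:1 phenotypic ratio.
The 9:3:3:1 ratio has 16 parts, so with N = 229 the expected counts are:
  spiny-fruited bitter: 229 × 9/16 = 128.8125
  spiny-fruited non-bitter: 229 × 3/16 = 42.9375
  smooth-fruited bitter: 229 × 3/16 = 42.9375
  smooth-fruited non-bitter: 229 × 1/16 = 14.3125
χ² = Σ (O − E)² / E
  spiny-fruited bitter: (128 − 128.8125)² / 128.8125 = 0.0051
  spiny-fruited non-bitter: (43 − 42.9375)² / 42.9375 = 0.0001
  smooth-fruited bitter: (43 − 42.9375)² / 42.9375 = 0.0001
  smooth-fruited non-bitter: (15 − 14.3125)² / 14.3125 = 0.0330
χ² = 0.0051 + 0.0001 + 0.0001 + 0.0330 = 0.0383 ≈ 0.038

0.038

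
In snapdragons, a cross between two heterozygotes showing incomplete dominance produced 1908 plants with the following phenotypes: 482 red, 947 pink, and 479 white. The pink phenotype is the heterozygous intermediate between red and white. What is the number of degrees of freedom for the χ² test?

2

With incomplete dominance, a heterozygote × heterozygote cross gives a 1:2:1 phenotypic ratio.
A goodness-of-fit test with 3 phenotype classes has df = 3 − 1 = 2.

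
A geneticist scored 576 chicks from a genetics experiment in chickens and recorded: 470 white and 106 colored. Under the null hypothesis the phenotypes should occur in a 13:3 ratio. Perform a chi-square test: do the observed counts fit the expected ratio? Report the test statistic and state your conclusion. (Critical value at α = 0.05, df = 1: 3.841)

0.046; consistent

Under the 13:3 hypothesis (Σ ratio = 16, N = 576):
  white: 576 × 13/16 = 468
  colored: 576 × 3/16 = 108
χ² = Σ (O − E)² / E
  white: (470 − 468)² / 468 = 0.0085
  colored: (106 − 108)² / 108 = 0.0370
χ² = 0.0085 + 0.0370 = 0.0455 ≈ 0.046
Degrees of freedom = 2 − 1 = 1; critical value at α = 0.05 is 3.841.
Since 0.046 < 3.841, we fail to reject the null hypothesis — the data are consistent with the 13:3 ratio.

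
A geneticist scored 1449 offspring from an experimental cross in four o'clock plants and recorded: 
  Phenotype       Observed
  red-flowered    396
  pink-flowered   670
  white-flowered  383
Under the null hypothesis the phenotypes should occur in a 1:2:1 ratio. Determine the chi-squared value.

8.433

The 1:2:1 ratio has 4 parts, so with N = 1449 the expected counts are:
  red-flowered: 1449 × 1/4 = 362.25
  pink-flowered: 1449 × 2/4 = 724.5
  white-flowered: 1449 × 1/4 = 362.25
χ² = Σ (O − E)² / E
  red-flowered: (396 − 362.25)² / 362.25 = 3.1444
  pink-flowered: (670 − 724.5)² / 724.5 = 4.0997
  white-flowered: (383 − 362.25)² / 362.25 = 1.1886
χ² = 3.1444 + 4.0997 + 1.1886 = 8.4327 ≈ 8.433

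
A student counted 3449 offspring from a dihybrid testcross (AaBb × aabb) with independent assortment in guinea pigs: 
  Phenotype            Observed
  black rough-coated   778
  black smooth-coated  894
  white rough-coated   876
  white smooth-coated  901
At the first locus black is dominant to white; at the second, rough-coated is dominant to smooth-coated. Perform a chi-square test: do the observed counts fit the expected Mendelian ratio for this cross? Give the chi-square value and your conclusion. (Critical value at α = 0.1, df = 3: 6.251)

11.362; not consistent

A dihybrid testcross with independent assortment gives a 1:1:1:1 ratio.
The 1:1:1:1 ratio has 4 parts, so with N = 3449 the expected counts are:
  black rough-coated: 3449 × 1/4 = 862.25
  black smooth-coated: 3449 × 1/4 = 862.25
  white rough-coated: 3449 × 1/4 = 862.25
  white smooth-coated: 3449 × 1/4 = 862.25
χ² = Σ (O − E)² / E
  black rough-coated: (778 − 862.25)² / 862.25 = 8.2320
  black smooth-coated: (894 − 862.25)² / 862.25 = 1.1691
  white rough-coated: (876 − 862.25)² / 862.25 = 0.2193
  white smooth-coated: (901 − 862.25)² / 862.25 = 1.7414
χ² = 8.2320 + 1.1691 + 0.2193 + 1.7414 = 11.3618 ≈ 11.362
Degrees of freedom = 4 − 1 = 3; critical value at α = 0.1 is 6.251.
Since 11.362 > 6.251, we reject the null hypothesis — the data do not fit the 1:1:1:1 ratio.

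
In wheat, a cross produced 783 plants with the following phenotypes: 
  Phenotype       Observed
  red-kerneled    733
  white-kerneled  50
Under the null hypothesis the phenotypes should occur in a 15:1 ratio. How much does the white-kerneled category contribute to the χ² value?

0.023

Expected counts for N = 783 under a 15:1 ratio (total parts = 16):
  red-kerneled: 783 × 15/16 = 734.0625
  white-kerneled: 783 × 1/16 = 48.9375
Contribution of white-kerneled: (50 − 48.9375)² / 48.9375 = 0.0231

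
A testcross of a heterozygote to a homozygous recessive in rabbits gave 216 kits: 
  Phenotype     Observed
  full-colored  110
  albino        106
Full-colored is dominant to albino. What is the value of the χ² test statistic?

0.074

A testcross of a heterozygote (Aa × aa) gives a 1:1 phenotypic ratio.
Expected counts for N = 216 under a 1:1 ratio (total parts = 2):
  full-colored: 216 × 1/2 = 108
  albino: 216 × 1/2 = 108
χ² = Σ (O − E)² / E
  full-colored: (110 − 108)² / 108 = 0.0370
  albino: (106 − 108)² / 108 = 0.0370
χ² = 0.0370 + 0.0370 = 0.074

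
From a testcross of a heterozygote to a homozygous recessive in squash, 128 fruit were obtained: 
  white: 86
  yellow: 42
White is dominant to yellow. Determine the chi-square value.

A testcross of a heterozygote (Aa × aa) gives a 1:1 phenotypic ratio.
Under the 1:1 hypothesis (Σ ratio = 2, N = 128):
  white: 128 × 1/2 = 64
  yellow: 128 × 1/2 = 64
χ² = Σ (O − E)² / E
  white: (86 − 64)² / 64 = 7.5625
  yellow: (42 − 64)² / 64 = 7.5625
χ² = 7.5625 + 7.5625 = 15.125

15.125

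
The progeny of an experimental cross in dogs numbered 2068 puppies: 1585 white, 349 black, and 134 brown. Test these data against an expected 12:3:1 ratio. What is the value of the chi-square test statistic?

Under the 12:3:1 hypothesis (Σ ratio = 16, N = 2068):
  white: 2068 × 12/16 = 1551
  black: 2068 × 3/16 = 387.75
  brown: 2068 × 1/16 = 129.25
χ² = Σ (O − E)² / E
  white: (1585 − 1551)² / 1551 = 0.7453
  black: (349 − 387.75)² / 387.75 = 3.8725
  brown: (134 − 129.25)² / 129.25 = 0.1746
χ² = 0.7453 + 3.8725 + 0.1746 = 4.7924 ≈ 4.792

4.792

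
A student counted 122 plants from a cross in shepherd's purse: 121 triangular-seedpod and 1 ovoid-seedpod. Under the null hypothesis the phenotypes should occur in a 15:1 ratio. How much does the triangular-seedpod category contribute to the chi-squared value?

0.384

Under the 15:1 hypothesis (Σ ratio = 16, N = 122):
  triangular-seedpod: 122 × 15/16 = 114.375
  ovoid-seedpod: 122 × 1/16 = 7.625
Contribution of triangular-seedpod: (121 − 114.375)² / 114.375 = 0.3837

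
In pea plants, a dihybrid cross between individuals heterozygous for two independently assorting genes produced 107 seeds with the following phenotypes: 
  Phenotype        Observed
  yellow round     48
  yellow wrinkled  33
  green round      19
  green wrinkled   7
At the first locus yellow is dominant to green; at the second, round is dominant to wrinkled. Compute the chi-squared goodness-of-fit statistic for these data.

A dihybrid F₂ with independent assortment and complete dominance at both loci gives a 9:3:3:1 phenotypic ratio.
Under the 9:3:3:1 hypothesis (Σ ratio = 16, N = 107):
  yellow round: 107 × 9/16 = 60.1875
  yellow wrinkled: 107 × 3/16 = 20.0625
  green round: 107 × 3/16 = 20.0625
  green wrinkled: 107 × 1/16 = 6.6875
χ² = Σ (O − E)² / E
  yellow round: (48 − 60.1875)² / 60.1875 = 2.4679
  yellow wrinkled: (33 − 20.0625)² / 20.0625 = 8.3429
  green round: (19 − 20.0625)² / 20.0625 = 0.0563
  green wrinkled: (7 − 6.6875)² / 6.6875 = 0.0146
χ² = 2.4679 + 8.3429 + 0.0563 + 0.0146 = 10.8817 ≈ 10.882

10.882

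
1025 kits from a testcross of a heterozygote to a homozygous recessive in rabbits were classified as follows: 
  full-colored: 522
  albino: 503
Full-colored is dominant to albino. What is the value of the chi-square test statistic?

0.352

A testcross of a heterozygote (Aa × aa) gives a 1:1 phenotypic ratio.
Expected counts for N = 1025 under a 1:1 ratio (total parts = 2):
  full-colored: 1025 × 1/2 = 512.5
  albino: 1025 × 1/2 = 512.5
χ² = Σ (O − E)² / E
  full-colored: (522 − 512.5)² / 512.5 = 0.1761
  albino: (503 − 512.5)² / 512.5 = 0.1761
χ² = 0.1761 + 0.1761 = 0.3522 ≈ 0.352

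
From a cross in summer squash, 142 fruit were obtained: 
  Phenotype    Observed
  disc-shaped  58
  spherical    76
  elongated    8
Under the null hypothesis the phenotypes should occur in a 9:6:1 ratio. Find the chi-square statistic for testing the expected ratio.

The 9:6:1 ratio has 16 parts, so with N = 142 the expected counts are:
  disc-shaped: 142 × 9/16 = 79.875
  spherical: 142 × 6/16 = 53.25
  elongated: 142 × 1/16 = 8.875
χ² = Σ (O − E)² / E
  disc-shaped: (58 − 79.875)² / 79.875 = 5.9908
  spherical: (76 − 53.25)² / 53.25 = 9.7195
  elongated: (8 − 8.875)² / 8.875 = 0.0863
χ² = 5.9908 + 9.7195 + 0.0863 = 15.7966 ≈ 15.797

15.797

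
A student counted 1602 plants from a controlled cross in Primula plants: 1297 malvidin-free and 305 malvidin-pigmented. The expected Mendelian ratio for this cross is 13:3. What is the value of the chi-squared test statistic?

The 13:3 ratio has 16 parts, so with N = 1602 the expected counts are:
  malvidin-free: 1602 × 13/16 = 1301.625
  malvidin-pigmented: 1602 × 3/16 = 300.375
χ² = Σ (O − E)² / E
  malvidin-free: (1297 − 1301.625)² / 1301.625 = 0.0164
  malvidin-pigmented: (305 − 300.375)² / 300.375 = 0.0712
χ² = 0.0164 + 0.0712 = 0.0876 ≈ 0.088

0.088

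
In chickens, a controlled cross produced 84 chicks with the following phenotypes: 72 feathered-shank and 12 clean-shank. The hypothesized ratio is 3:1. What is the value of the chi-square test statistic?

The 3:1 ratio has 4 parts, so with N = 84 the expected counts are:
  feathered-shank: 84 × 3/4 = 63
  clean-shank: 84 × 1/4 = 21
χ² = Σ (O − E)² / E
  feathered-shank: (72 − 63)² / 63 = 1.2857
  clean-shank: (12 − 21)² / 21 = 3.8571
χ² = 1.2857 + 3.8571 = 5.1428 ≈ 5.143

5.143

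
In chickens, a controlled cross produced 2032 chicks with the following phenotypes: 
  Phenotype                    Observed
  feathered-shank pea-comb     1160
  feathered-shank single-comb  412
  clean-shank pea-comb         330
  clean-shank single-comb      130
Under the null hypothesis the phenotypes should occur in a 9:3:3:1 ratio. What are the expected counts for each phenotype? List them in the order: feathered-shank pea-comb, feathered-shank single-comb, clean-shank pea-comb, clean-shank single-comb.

1143, 381, 381, 127

Total ratio parts = 16. Expected numbers out of 2032:
  feathered-shank pea-comb: 2032 × 9/16 = 1143
  feathered-shank single-comb: 2032 × 3/16 = 381
  clean-shank pea-comb: 2032 × 3/16 = 381
  clean-shank single-comb: 2032 × 1/16 = 127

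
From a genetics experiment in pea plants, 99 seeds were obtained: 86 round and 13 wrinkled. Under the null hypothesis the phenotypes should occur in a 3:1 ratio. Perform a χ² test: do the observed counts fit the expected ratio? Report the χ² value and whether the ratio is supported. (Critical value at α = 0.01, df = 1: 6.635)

7.438; not consistent

The 3:1 ratio has 4 parts, so with N = 99 the expected counts are:
  round: 99 × 3/4 = 74.25
  wrinkled: 99 × 1/4 = 24.75
χ² = Σ (O − E)² / E
  round: (86 − 74.25)² / 74.25 = 1.8594
  wrinkled: (13 − 24.75)² / 24.75 = 5.5783
χ² = 1.8594 + 5.5783 = 7.4377 ≈ 7.438
Degrees of freedom = 2 − 1 = 1; critical value at α = 0.01 is 6.635.
Since 7.438 > 6.635, we reject the null hypothesis — the data do not fit the 3:1 ratio.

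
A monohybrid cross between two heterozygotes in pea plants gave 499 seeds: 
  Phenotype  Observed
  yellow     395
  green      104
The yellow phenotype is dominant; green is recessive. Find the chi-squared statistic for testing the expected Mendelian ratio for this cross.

4.602

For a monohybrid cross between heterozygotes with complete dominance, the expected phenotypic ratio is 3:1.
Expected counts for N = 499 under a 3:1 ratio (total parts = 4):
  yellow: 499 × 3/4 = 374.25
  green: 499 × 1/4 = 124.75
χ² = Σ (O − E)² / E
  yellow: (395 − 374.25)² / 374.25 = 1.1505
  green: (104 − 124.75)² / 124.75 = 3.4514
χ² = 1.1505 + 3.4514 = 4.6019 ≈ 4.602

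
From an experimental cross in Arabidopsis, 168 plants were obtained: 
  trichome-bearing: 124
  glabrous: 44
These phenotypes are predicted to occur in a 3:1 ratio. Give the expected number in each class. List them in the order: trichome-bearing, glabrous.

126, 42

Under the 3:1 hypothesis (Σ ratio = 4, N = 168):
  trichome-bearing: 168 × 3/4 = 126
  glabrous: 168 × 1/4 = 42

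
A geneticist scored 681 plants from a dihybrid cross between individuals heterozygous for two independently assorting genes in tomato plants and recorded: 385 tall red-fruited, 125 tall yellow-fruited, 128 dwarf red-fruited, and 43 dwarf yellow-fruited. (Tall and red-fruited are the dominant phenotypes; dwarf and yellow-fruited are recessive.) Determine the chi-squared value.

A dihybrid F₂ with independent assortment and complete dominance at both loci gives a 9:3:3:1 phenotypic ratio.
Expected counts for N = 681 under a 9:3:3:1 ratio (total parts = 16):
  tall red-fruited: 681 × 9/16 = 383.0625
  tall yellow-fruited: 681 × 3/16 = 127.6875
  dwarf red-fruited: 681 × 3/16 = 127.6875
  dwarf yellow-fruited: 681 × 1/16 = 42.5625
χ² = Σ (O − E)² / E
  tall red-fruited: (385 − 383.0625)² / 383.0625 = 0.0098
  tall yellow-fruited: (125 − 127.6875)² / 127.6875 = 0.0566
  dwarf red-fruited: (128 − 127.6875)² / 127.6875 = 0.0008
  dwarf yellow-fruited: (43 − 42.5625)² / 42.5625 = 0.0045
χ² = 0.0098 + 0.0566 + 0.0008 + 0.0045 = 0.0717 ≈ 0.072

0.072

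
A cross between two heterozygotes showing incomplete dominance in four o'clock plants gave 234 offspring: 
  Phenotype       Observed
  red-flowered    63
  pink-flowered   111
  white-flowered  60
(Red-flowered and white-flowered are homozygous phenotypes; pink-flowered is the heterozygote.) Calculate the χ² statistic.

0.692

With incomplete dominance, a heterozygote × heterozygote cross gives a 1:2:1 phenotypic ratio.
Expected counts for N = 234 under a 1:2:1 ratio (total parts = 4):
  red-flowered: 234 × 1/4 = 58.5
  pink-flowered: 234 × 2/4 = 117
  white-flowered: 234 × 1/4 = 58.5
χ² = Σ (O − E)² / E
  red-flowered: (63 − 58.5)² / 58.5 = 0.3462
  pink-flowered: (111 − 117)² / 117 = 0.3077
  white-flowered: (60 − 58.5)² / 58.5 = 0.0385
χ² = 0.3462 + 0.3077 + 0.0385 = 0.6924 ≈ 0.692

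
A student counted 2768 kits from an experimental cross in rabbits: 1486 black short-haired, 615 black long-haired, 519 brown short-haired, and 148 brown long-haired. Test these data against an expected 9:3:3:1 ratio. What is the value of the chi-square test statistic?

24.608

Total ratio parts = 16. Expected numbers out of 2768:
  black short-haired: 2768 × 9/16 = 1557
  black long-haired: 2768 × 3/16 = 519
  brown short-haired: 2768 × 3/16 = 519
  brown long-haired: 2768 × 1/16 = 173
χ² = Σ (O − E)² / E
  black short-haired: (1486 − 1557)² / 1557 = 3.2376
  black long-haired: (615 − 519)² / 519 = 17.7572
  brown short-haired: (519 − 519)² / 519 = 0.0000
  brown long-haired: (148 − 173)² / 173 = 3.6127
χ² = 3.2376 + 17.7572 + 0.0000 + 3.6127 = 24.6075 ≈ 24.608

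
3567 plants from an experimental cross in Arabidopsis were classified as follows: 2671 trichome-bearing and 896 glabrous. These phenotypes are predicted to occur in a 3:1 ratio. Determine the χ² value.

Under the 3:1 hypothesis (Σ ratio = 4, N = 3567):
  trichome-bearing: 3567 × 3/4 = 2675.25
  glabrous: 3567 × 1/4 = 891.75
χ² = Σ (O − E)² / E
  trichome-bearing: (2671 − 2675.25)² / 2675.25 = 0.0068
  glabrous: (896 − 891.75)² / 891.75 = 0.0203
χ² = 0.0068 + 0.0203 = 0.0271 ≈ 0.027

0.027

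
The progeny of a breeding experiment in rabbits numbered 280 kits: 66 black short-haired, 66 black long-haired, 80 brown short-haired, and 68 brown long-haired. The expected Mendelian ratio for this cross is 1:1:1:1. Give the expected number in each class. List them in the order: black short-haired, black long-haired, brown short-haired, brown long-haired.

Total ratio parts = 4. Expected numbers out of 280:
  black short-haired: 280 × 1/4 = 70
  black long-haired: 280 × 1/4 = 70
  brown short-haired: 280 × 1/4 = 70
  brown long-haired: 280 × 1/4 = 70

70, 70, 70, 70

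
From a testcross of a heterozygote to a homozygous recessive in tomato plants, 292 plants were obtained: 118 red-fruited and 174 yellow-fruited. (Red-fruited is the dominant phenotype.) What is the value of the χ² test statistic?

10.740

A testcross of a heterozygote (Aa × aa) gives a 1:1 phenotypic ratio.
The 1:1 ratio has 2 parts, so with N = 292 the expected counts are:
  red-fruited: 292 × 1/2 = 146
  yellow-fruited: 292 × 1/2 = 146
χ² = Σ (O − E)² / E
  red-fruited: (118 − 146)² / 146 = 5.3699
  yellow-fruited: (174 − 146)² / 146 = 5.3699
χ² = 5.3699 + 5.3699 = 10.7398 ≈ 10.740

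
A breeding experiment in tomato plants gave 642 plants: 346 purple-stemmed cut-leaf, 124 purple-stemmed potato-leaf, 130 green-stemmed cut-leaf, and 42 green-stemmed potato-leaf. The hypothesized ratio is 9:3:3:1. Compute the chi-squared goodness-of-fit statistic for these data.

Under the 9:3:3:1 hypothesis (Σ ratio = 16, N = 642):
  purple-stemmed cut-leaf: 642 × 9/16 = 361.125
  purple-stemmed potato-leaf: 642 × 3/16 = 120.375
  green-stemmed cut-leaf: 642 × 3/16 = 120.375
  green-stemmed potato-leaf: 642 × 1/16 = 40.125
χ² = Σ (O − E)² / E
  purple-stemmed cut-leaf: (346 − 361.125)² / 361.125 = 0.6335
  purple-stemmed potato-leaf: (124 − 120.375)² / 120.375 = 0.1092
  green-stemmed cut-leaf: (130 − 120.375)² / 120.375 = 0.7696
  green-stemmed potato-leaf: (42 − 40.125)² / 40.125 = 0.0876
χ² = 0.6335 + 0.1092 + 0.7696 + 0.0876 = 1.5999 ≈ 1.600

1.600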